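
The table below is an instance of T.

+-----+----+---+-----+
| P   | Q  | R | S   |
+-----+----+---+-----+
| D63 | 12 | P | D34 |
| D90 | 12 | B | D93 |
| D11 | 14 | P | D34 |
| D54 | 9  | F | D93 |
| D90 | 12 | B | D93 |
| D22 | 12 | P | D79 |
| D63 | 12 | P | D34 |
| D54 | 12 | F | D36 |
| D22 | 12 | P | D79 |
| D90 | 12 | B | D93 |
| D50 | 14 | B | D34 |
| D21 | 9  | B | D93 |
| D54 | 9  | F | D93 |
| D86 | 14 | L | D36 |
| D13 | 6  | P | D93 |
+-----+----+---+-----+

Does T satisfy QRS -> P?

Yes

(Q=12, R=P, S=D34): 2 rows → P = D63, D63 ✓
(Q=12, R=B, S=D93): 3 rows → P = D90, D90, D90 ✓
(Q=14, R=P, S=D34): 1 row → P = D11 ✓
(Q=9, R=F, S=D93): 2 rows → P = D54, D54 ✓
(Q=12, R=P, S=D79): 2 rows → P = D22, D22 ✓
(Q=12, R=F, S=D36): 1 row → P = D54 ✓
(Q=14, R=B, S=D34): 1 row → P = D50 ✓
(Q=9, R=B, S=D93): 1 row → P = D21 ✓
(Q=14, R=L, S=D36): 1 row → P = D86 ✓
(Q=6, R=P, S=D93): 1 row → P = D13 ✓
Every QRS value is associated with a single P value, so QRS -> P holds.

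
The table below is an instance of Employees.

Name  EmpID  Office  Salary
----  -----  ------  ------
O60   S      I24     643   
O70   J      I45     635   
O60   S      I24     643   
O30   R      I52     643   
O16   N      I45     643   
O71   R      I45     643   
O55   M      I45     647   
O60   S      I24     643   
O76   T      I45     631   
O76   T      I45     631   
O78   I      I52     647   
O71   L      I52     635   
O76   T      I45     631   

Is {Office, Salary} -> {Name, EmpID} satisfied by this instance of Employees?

No

(Office=I24, Salary=643): 3 rows → {Name,EmpID} = (O60, S), (O60, S), (O60, S) ✓
(Office=I45, Salary=635): 1 row → {Name,EmpID} = (O70, J) ✓
(Office=I52, Salary=643): 1 row → {Name,EmpID} = (O30, R) ✓
(Office=I45, Salary=643): 2 rows → {Name,EmpID} takes values {(O16, N), (O71, R)} — violation
(Office=I45, Salary=647): 1 row → {Name,EmpID} = (O55, M) ✓
(Office=I45, Salary=631): 3 rows → {Name,EmpID} = (O76, T), (O76, T), (O76, T) ✓
(Office=I52, Salary=647): 1 row → {Name,EmpID} = (O78, I) ✓
(Office=I52, Salary=635): 1 row → {Name,EmpID} = (O71, L) ✓
Two rows agree on {Office, Salary} but differ on {Name, EmpID}, so {Office, Salary} -> {Name, EmpID} does not hold.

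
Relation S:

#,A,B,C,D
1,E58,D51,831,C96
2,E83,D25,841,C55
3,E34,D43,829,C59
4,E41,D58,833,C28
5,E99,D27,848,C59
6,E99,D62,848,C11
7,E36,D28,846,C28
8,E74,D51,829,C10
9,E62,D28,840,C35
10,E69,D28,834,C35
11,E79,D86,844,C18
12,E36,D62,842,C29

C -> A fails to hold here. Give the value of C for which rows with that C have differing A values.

C=831: row 1 → A = E58 ✓
C=841: row 2 → A = E83 ✓
C=829: rows 3, 8 → A takes values {E34, E74} — violation
C=833: row 4 → A = E41 ✓
C=848: rows 5, 6 → A = E99, E99 ✓
C=846: row 7 → A = E36 ✓
C=840: row 9 → A = E62 ✓
C=834: row 10 → A = E69 ✓
C=844: row 11 → A = E79 ✓
C=842: row 12 → A = E36 ✓
The only C value with inconsistent A is C=829.

829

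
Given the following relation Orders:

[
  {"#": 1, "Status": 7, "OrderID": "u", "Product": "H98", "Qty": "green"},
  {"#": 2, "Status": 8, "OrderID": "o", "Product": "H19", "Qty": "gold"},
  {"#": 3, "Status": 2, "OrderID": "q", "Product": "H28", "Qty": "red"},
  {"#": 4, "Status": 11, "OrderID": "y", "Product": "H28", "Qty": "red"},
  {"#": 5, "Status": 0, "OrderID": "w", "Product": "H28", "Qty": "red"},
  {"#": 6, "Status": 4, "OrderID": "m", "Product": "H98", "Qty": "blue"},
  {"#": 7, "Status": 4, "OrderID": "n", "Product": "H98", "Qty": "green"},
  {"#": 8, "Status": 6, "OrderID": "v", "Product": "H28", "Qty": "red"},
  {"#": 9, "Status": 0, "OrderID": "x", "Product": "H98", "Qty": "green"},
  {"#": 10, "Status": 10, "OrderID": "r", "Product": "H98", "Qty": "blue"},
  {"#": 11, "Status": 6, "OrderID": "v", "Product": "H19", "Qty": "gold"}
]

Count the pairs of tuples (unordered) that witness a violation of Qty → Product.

0

Qty=green: all 3 rows agree on Product — 0 pairs.
Qty=gold: all 2 rows agree on Product — 0 pairs.
Qty=red: all 4 rows agree on Product — 0 pairs.
Qty=blue: all 2 rows agree on Product — 0 pairs.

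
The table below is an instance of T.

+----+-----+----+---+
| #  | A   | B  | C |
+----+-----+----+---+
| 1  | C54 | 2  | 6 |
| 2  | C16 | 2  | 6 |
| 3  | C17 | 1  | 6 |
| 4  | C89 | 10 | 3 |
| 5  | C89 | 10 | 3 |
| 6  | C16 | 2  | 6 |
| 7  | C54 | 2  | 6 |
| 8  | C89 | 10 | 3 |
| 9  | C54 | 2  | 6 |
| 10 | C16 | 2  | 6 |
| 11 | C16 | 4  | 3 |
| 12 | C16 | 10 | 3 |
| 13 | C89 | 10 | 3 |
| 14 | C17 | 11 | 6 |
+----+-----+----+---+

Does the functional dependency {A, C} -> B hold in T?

No

(A=C54, C=6): rows 1, 7, 9 → B = 2, 2, 2 ✓
(A=C16, C=6): rows 2, 6, 10 → B = 2, 2, 2 ✓
(A=C17, C=6): rows 3, 14 → B takes values {1, 11} — violation
(A=C89, C=3): rows 4, 5, 8, 13 → B = 10, 10, 10, 10 ✓
(A=C16, C=3): rows 11, 12 → B takes values {4, 10} — violation
Two rows agree on {A, C} but differ on B, so {A, C} -> B does not hold.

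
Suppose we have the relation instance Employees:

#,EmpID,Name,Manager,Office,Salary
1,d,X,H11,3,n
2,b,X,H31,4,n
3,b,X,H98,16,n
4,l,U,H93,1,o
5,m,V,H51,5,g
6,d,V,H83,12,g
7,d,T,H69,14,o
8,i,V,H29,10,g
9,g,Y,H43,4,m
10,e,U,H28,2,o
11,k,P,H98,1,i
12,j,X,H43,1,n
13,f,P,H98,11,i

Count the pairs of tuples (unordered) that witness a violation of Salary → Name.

2

Salary=n: all 4 rows agree on Name — 0 pairs.
Salary=o: violating pairs (4,7), (7,10) — 2 pairs.
Salary=g: all 3 rows agree on Name — 0 pairs.
Salary=i: all 2 rows agree on Name — 0 pairs.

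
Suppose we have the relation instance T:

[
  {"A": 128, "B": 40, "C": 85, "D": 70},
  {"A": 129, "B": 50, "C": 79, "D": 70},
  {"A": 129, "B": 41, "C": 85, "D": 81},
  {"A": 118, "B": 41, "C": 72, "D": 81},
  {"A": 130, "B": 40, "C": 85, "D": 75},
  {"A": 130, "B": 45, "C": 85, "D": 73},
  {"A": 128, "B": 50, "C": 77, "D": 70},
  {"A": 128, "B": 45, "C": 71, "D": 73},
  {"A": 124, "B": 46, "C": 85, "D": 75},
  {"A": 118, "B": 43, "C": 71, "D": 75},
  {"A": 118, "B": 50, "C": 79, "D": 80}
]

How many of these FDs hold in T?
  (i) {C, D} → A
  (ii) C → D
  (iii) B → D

0

(i) {C, D} → A: (C=85, D=75): 2 rows → A takes values {130, 124} — violation — fails.
(ii) C → D: C=85: 5 rows → D takes values {70, 81, 75, 73} — violation; C=79: 2 rows → D takes values {70, 80} — violation; C=71: 2 rows → D takes values {73, 75} — violation — fails.
(iii) B → D: B=40: 2 rows → D takes values {70, 75} — violation; B=50: 3 rows → D takes values {70, 80} — violation — fails.
None of the 3 dependencies hold.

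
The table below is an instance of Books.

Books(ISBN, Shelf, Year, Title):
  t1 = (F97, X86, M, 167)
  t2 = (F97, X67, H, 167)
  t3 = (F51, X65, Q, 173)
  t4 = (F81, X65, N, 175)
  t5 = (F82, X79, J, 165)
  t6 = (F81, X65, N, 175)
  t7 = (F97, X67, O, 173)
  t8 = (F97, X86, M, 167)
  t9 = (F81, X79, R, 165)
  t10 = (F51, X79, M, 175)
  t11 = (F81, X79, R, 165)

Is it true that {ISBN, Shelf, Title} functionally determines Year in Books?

(ISBN=F97, Shelf=X86, Title=167): rows 1, 8 → Year = M, M ✓
(ISBN=F97, Shelf=X67, Title=167): row 2 → Year = H ✓
(ISBN=F51, Shelf=X65, Title=173): row 3 → Year = Q ✓
(ISBN=F81, Shelf=X65, Title=175): rows 4, 6 → Year = N, N ✓
(ISBN=F82, Shelf=X79, Title=165): row 5 → Year = J ✓
(ISBN=F97, Shelf=X67, Title=173): row 7 → Year = O ✓
(ISBN=F81, Shelf=X79, Title=165): rows 9, 11 → Year = R, R ✓
(ISBN=F51, Shelf=X79, Title=175): row 10 → Year = M ✓
Every {ISBN, Shelf, Title} value is associated with a single Year value, so {ISBN, Shelf, Title} → Year holds.

Yes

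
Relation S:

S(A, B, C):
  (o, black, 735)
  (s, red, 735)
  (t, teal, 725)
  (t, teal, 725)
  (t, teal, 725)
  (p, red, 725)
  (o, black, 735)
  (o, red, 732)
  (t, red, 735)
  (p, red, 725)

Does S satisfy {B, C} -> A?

No

(B=black, C=735): 2 rows → A = o, o ✓
(B=red, C=735): 2 rows → A takes values {s, t} — violation
(B=teal, C=725): 3 rows → A = t, t, t ✓
(B=red, C=725): 2 rows → A = p, p ✓
(B=red, C=732): 1 row → A = o ✓
Two rows agree on {B, C} but differ on A, so {B, C} -> A does not hold.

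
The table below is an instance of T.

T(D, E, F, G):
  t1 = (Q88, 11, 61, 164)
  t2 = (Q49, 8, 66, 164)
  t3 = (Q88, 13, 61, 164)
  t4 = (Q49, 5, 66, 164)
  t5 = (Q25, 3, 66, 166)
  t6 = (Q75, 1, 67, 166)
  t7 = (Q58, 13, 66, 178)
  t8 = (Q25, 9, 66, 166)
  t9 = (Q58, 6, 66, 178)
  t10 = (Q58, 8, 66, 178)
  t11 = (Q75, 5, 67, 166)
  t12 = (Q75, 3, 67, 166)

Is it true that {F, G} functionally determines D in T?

Yes

(F=61, G=164): rows 1, 3 → D = Q88, Q88 ✓
(F=66, G=164): rows 2, 4 → D = Q49, Q49 ✓
(F=66, G=166): rows 5, 8 → D = Q25, Q25 ✓
(F=67, G=166): rows 6, 11, 12 → D = Q75, Q75, Q75 ✓
(F=66, G=178): rows 7, 9, 10 → D = Q58, Q58, Q58 ✓
Every {F, G} value is associated with a single D value, so {F, G} → D holds.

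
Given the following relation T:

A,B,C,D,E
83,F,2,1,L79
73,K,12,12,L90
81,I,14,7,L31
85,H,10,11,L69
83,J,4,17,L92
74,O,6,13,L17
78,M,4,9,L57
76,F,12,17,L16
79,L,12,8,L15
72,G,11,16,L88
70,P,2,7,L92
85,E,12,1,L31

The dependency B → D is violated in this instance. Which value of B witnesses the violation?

F

B=F: 2 rows → D takes values {1, 17} — violation
B=K: 1 row → D = 12 ✓
B=I: 1 row → D = 7 ✓
B=H: 1 row → D = 11 ✓
B=J: 1 row → D = 17 ✓
B=O: 1 row → D = 13 ✓
B=M: 1 row → D = 9 ✓
B=L: 1 row → D = 8 ✓
B=G: 1 row → D = 16 ✓
B=P: 1 row → D = 7 ✓
B=E: 1 row → D = 1 ✓
The only B value with inconsistent D is B=F.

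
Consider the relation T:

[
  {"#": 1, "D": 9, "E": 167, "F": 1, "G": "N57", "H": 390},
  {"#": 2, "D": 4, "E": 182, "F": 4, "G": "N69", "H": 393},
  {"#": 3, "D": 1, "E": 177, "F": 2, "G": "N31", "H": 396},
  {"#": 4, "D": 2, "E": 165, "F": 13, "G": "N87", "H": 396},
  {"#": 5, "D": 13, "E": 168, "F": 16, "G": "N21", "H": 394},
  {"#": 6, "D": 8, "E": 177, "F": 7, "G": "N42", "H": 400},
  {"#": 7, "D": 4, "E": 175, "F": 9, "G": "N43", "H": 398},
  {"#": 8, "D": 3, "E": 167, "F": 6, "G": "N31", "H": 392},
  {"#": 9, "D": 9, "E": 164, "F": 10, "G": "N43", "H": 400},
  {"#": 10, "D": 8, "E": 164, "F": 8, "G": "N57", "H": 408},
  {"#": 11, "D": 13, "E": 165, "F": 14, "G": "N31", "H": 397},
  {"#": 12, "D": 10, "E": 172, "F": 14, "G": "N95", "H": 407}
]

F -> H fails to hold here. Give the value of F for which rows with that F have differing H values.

14

F=1: row 1 → H = 390 ✓
F=4: row 2 → H = 393 ✓
F=2: row 3 → H = 396 ✓
F=13: row 4 → H = 396 ✓
F=16: row 5 → H = 394 ✓
F=7: row 6 → H = 400 ✓
F=9: row 7 → H = 398 ✓
F=6: row 8 → H = 392 ✓
F=10: row 9 → H = 400 ✓
F=8: row 10 → H = 408 ✓
F=14: rows 11, 12 → H takes values {397, 407} — violation
The only F value with inconsistent H is F=14.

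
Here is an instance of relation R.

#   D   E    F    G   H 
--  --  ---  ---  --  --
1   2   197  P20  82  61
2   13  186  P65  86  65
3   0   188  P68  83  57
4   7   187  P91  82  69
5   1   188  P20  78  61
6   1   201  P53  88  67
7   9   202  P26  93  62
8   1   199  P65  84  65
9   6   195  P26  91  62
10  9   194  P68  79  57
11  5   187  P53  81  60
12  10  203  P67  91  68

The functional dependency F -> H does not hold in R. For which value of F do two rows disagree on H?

F=P20: rows 1, 5 → H = 61, 61 ✓
F=P65: rows 2, 8 → H = 65, 65 ✓
F=P68: rows 3, 10 → H = 57, 57 ✓
F=P91: row 4 → H = 69 ✓
F=P53: rows 6, 11 → H takes values {67, 60} — violation
F=P26: rows 7, 9 → H = 62, 62 ✓
F=P67: row 12 → H = 68 ✓
The only F value with inconsistent H is F=P53.

P53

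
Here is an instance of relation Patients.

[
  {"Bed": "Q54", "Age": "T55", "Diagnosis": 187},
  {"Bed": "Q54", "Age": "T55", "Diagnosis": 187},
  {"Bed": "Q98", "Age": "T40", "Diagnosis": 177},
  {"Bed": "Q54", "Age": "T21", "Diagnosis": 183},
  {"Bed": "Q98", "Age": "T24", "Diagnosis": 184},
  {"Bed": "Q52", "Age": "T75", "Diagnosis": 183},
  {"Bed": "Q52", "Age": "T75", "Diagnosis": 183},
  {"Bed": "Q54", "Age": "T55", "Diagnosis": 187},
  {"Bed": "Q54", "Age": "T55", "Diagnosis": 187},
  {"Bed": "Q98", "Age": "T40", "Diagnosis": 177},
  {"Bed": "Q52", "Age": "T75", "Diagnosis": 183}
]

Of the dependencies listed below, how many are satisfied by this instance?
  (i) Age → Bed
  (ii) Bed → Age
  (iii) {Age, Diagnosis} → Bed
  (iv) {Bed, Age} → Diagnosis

(i) Age → Bed: every LHS value maps to a single RHS value — holds.
(ii) Bed → Age: Bed=Q54: 5 rows → Age takes values {T55, T21} — violation; Bed=Q98: 3 rows → Age takes values {T40, T24} — violation — fails.
(iii) {Age, Diagnosis} → Bed: every LHS value maps to a single RHS value — holds.
(iv) {Bed, Age} → Diagnosis: every LHS value maps to a single RHS value — holds.
3 of the 4 dependencies hold.

3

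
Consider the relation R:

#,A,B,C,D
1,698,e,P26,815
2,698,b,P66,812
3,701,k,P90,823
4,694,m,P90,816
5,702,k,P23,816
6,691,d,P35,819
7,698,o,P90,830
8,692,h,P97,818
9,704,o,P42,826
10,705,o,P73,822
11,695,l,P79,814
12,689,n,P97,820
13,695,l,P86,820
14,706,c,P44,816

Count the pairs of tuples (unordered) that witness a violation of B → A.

4

B=k: violating pairs (3,5) — 1 pair.
B=o: violating pairs (7,9), (7,10), (9,10) — 3 pairs.
B=l: all 2 rows agree on A — 0 pairs.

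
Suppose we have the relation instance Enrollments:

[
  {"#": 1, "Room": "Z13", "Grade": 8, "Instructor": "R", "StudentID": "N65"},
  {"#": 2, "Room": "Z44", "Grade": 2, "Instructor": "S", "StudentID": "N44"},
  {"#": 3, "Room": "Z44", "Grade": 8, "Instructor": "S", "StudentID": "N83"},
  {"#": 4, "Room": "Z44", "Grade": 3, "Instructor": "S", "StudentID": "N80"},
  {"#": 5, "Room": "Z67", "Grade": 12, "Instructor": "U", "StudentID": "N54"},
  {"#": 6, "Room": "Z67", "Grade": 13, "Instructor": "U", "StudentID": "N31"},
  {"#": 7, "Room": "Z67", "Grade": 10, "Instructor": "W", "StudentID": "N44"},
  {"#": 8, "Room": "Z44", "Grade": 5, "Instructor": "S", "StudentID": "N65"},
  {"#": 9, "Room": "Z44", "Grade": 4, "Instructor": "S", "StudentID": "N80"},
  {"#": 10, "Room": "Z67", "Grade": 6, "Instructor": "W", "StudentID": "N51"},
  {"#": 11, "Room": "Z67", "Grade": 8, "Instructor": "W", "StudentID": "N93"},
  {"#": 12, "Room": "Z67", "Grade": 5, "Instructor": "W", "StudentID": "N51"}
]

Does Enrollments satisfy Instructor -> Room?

Instructor=R: row 1 → Room = Z13 ✓
Instructor=S: rows 2, 3, 4, 8, 9 → Room = Z44, Z44, Z44, Z44, Z44 ✓
Instructor=U: rows 5, 6 → Room = Z67, Z67 ✓
Instructor=W: rows 7, 10, 11, 12 → Room = Z67, Z67, Z67, Z67 ✓
Every Instructor value is associated with a single Room value, so Instructor -> Room holds.

Yes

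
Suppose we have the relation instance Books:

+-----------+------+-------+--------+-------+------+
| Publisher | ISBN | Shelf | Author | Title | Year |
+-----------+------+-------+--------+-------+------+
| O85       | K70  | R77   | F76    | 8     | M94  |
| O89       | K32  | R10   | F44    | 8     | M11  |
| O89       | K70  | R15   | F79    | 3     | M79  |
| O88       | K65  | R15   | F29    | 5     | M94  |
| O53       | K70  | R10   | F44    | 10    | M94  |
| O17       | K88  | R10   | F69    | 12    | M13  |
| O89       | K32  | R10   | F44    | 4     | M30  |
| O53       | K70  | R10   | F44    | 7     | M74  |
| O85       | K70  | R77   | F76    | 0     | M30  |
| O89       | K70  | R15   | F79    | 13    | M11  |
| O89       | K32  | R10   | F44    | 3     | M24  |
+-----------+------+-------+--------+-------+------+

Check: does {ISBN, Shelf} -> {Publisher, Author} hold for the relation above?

(ISBN=K70, Shelf=R77): 2 rows → {Publisher,Author} = (O85, F76), (O85, F76) ✓
(ISBN=K32, Shelf=R10): 3 rows → {Publisher,Author} = (O89, F44), (O89, F44), (O89, F44) ✓
(ISBN=K70, Shelf=R15): 2 rows → {Publisher,Author} = (O89, F79), (O89, F79) ✓
(ISBN=K65, Shelf=R15): 1 row → {Publisher,Author} = (O88, F29) ✓
(ISBN=K70, Shelf=R10): 2 rows → {Publisher,Author} = (O53, F44), (O53, F44) ✓
(ISBN=K88, Shelf=R10): 1 row → {Publisher,Author} = (O17, F69) ✓
Every {ISBN, Shelf} value is associated with a single {Publisher, Author} value, so {ISBN, Shelf} -> {Publisher, Author} holds.

Yes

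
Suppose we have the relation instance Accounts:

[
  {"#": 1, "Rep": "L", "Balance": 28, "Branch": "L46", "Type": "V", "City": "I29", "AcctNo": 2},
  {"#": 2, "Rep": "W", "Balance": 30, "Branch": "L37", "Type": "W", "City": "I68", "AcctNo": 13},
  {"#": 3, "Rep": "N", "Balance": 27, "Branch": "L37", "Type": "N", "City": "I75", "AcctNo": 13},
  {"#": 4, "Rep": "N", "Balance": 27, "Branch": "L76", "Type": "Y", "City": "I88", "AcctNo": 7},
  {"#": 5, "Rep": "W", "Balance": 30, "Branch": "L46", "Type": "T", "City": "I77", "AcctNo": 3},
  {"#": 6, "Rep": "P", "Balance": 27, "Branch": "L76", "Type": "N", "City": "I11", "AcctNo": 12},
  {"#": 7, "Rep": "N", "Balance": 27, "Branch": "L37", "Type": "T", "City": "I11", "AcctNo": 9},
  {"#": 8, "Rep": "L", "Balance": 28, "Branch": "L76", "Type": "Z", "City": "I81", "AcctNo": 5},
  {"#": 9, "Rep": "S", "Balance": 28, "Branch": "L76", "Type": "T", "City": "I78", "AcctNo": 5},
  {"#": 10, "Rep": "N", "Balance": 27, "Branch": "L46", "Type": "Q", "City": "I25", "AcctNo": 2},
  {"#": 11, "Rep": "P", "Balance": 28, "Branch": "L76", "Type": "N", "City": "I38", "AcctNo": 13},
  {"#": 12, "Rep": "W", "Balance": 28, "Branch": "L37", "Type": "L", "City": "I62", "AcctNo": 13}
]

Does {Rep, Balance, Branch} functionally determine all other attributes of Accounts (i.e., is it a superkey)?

Rows 3 and 7 have the same {Rep, Balance, Branch} value (Rep=N, Balance=27, Branch=L37) but are distinct tuples, so {Rep, Balance, Branch} does not determine every attribute — not a superkey.

No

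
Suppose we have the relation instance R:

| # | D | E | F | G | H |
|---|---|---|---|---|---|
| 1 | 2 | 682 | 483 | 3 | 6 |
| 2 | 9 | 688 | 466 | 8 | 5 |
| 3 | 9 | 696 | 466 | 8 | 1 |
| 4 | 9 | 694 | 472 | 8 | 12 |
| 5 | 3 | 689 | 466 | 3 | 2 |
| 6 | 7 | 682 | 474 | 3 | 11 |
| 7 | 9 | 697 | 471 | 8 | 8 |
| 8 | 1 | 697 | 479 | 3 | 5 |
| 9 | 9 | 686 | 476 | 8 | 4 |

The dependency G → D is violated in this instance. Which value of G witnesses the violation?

3

G=3: rows 1, 5, 6, 8 → D takes values {2, 3, 7, 1} — violation
G=8: rows 2, 3, 4, 7, 9 → D = 9, 9, 9, 9, 9 ✓
The only G value with inconsistent D is G=3.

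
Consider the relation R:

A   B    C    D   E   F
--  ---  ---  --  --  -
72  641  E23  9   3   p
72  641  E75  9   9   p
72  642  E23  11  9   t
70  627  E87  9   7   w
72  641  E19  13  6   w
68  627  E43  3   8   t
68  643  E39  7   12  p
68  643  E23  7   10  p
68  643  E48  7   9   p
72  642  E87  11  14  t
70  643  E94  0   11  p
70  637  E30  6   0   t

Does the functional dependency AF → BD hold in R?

(A=72, F=p): 2 rows → {B,D} = (641, 9), (641, 9) ✓
(A=72, F=t): 2 rows → {B,D} = (642, 11), (642, 11) ✓
(A=70, F=w): 1 row → {B,D} = (627, 9) ✓
(A=72, F=w): 1 row → {B,D} = (641, 13) ✓
(A=68, F=t): 1 row → {B,D} = (627, 3) ✓
(A=68, F=p): 3 rows → {B,D} = (643, 7), (643, 7), (643, 7) ✓
(A=70, F=p): 1 row → {B,D} = (643, 0) ✓
(A=70, F=t): 1 row → {B,D} = (637, 6) ✓
Every AF value is associated with a single BD value, so AF → BD holds.

Yes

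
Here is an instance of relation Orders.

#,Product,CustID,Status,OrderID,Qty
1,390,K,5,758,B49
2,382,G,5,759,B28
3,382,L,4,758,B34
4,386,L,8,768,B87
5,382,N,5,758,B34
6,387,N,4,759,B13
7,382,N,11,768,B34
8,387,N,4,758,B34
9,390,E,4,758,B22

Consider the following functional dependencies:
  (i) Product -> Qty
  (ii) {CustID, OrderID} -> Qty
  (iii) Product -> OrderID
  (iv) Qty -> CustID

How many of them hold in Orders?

(i) Product -> Qty: Product=390: rows 1, 9 → Qty takes values {B49, B22} — violation; Product=382: rows 2, 3, 5, 7 → Qty takes values {B28, B34} — violation; Product=387: rows 6, 8 → Qty takes values {B13, B34} — violation — fails.
(ii) {CustID, OrderID} -> Qty: every LHS value maps to a single RHS value — holds.
(iii) Product -> OrderID: Product=382: rows 2, 3, 5, 7 → OrderID takes values {759, 758, 768} — violation; Product=387: rows 6, 8 → OrderID takes values {759, 758} — violation — fails.
(iv) Qty -> CustID: Qty=B34: rows 3, 5, 7, 8 → CustID takes values {L, N} — violation — fails.
1 of the 4 dependencies holds.

1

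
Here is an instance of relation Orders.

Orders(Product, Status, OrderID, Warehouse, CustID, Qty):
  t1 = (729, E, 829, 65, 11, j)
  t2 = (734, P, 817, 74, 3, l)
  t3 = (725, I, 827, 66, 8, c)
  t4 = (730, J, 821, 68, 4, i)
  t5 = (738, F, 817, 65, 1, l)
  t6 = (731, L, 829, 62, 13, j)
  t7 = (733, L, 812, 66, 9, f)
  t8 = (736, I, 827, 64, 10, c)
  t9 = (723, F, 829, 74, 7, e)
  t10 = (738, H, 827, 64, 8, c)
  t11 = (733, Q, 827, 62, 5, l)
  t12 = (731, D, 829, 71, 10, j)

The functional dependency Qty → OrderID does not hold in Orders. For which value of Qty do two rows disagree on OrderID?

l

Qty=j: rows 1, 6, 12 → OrderID = 829, 829, 829 ✓
Qty=l: rows 2, 5, 11 → OrderID takes values {817, 827} — violation
Qty=c: rows 3, 8, 10 → OrderID = 827, 827, 827 ✓
Qty=i: row 4 → OrderID = 821 ✓
Qty=f: row 7 → OrderID = 812 ✓
Qty=e: row 9 → OrderID = 829 ✓
The only Qty value with inconsistent OrderID is Qty=l.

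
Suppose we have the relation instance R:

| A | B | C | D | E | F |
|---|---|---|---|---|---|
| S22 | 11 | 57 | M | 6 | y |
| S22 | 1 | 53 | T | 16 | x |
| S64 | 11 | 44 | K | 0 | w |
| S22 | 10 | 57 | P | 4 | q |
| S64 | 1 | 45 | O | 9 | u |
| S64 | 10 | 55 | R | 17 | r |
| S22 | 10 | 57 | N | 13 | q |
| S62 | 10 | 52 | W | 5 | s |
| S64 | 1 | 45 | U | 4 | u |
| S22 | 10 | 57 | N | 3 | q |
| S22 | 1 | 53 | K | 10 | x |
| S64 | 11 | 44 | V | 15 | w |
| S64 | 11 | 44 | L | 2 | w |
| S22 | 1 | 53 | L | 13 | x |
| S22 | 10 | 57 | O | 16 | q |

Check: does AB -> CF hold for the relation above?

Yes

(A=S22, B=11): 1 row → {C,F} = (57, y) ✓
(A=S22, B=1): 3 rows → {C,F} = (53, x), (53, x), (53, x) ✓
(A=S64, B=11): 3 rows → {C,F} = (44, w), (44, w), (44, w) ✓
(A=S22, B=10): 4 rows → {C,F} = (57, q), (57, q), (57, q), (57, q) ✓
(A=S64, B=1): 2 rows → {C,F} = (45, u), (45, u) ✓
(A=S64, B=10): 1 row → {C,F} = (55, r) ✓
(A=S62, B=10): 1 row → {C,F} = (52, s) ✓
Every AB value is associated with a single CF value, so AB -> CF holds.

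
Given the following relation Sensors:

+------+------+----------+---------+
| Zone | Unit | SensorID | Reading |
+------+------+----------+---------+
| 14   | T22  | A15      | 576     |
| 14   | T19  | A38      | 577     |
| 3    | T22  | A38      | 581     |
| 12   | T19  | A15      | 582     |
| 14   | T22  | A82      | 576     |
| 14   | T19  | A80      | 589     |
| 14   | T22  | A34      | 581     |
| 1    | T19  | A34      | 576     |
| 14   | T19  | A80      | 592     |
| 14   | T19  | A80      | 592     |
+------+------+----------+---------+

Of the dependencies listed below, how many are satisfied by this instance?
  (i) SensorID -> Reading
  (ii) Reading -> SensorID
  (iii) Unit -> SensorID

0

(i) SensorID -> Reading: SensorID=A15: 2 rows → Reading takes values {576, 582} — violation; SensorID=A38: 2 rows → Reading takes values {577, 581} — violation; SensorID=A80: 3 rows → Reading takes values {589, 592} — violation; SensorID=A34: 2 rows → Reading takes values {581, 576} — violation — fails.
(ii) Reading -> SensorID: Reading=576: 3 rows → SensorID takes values {A15, A82, A34} — violation; Reading=581: 2 rows → SensorID takes values {A38, A34} — violation — fails.
(iii) Unit -> SensorID: Unit=T22: 4 rows → SensorID takes values {A15, A38, A82, A34} — violation; Unit=T19: 6 rows → SensorID takes values {A38, A15, A80, A34} — violation — fails.
None of the 3 dependencies hold.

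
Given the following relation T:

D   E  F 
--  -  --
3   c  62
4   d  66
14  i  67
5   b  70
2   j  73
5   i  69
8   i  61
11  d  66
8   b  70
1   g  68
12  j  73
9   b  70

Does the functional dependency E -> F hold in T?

No

E=c: 1 row → F = 62 ✓
E=d: 2 rows → F = 66, 66 ✓
E=i: 3 rows → F takes values {67, 69, 61} — violation
E=b: 3 rows → F = 70, 70, 70 ✓
E=j: 2 rows → F = 73, 73 ✓
E=g: 1 row → F = 68 ✓
Two rows agree on E but differ on F, so E -> F does not hold.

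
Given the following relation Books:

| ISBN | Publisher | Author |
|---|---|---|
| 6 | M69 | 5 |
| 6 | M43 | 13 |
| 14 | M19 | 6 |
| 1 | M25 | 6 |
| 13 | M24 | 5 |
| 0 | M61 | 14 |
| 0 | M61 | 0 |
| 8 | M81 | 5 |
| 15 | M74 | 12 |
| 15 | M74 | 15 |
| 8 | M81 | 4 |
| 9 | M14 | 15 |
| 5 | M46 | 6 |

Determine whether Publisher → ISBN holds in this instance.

Publisher=M69: 1 row → ISBN = 6 ✓
Publisher=M43: 1 row → ISBN = 6 ✓
Publisher=M19: 1 row → ISBN = 14 ✓
Publisher=M25: 1 row → ISBN = 1 ✓
Publisher=M24: 1 row → ISBN = 13 ✓
Publisher=M61: 2 rows → ISBN = 0, 0 ✓
Publisher=M81: 2 rows → ISBN = 8, 8 ✓
Publisher=M74: 2 rows → ISBN = 15, 15 ✓
Publisher=M14: 1 row → ISBN = 9 ✓
Publisher=M46: 1 row → ISBN = 5 ✓
Every Publisher value is associated with a single ISBN value, so Publisher → ISBN holds.

Yes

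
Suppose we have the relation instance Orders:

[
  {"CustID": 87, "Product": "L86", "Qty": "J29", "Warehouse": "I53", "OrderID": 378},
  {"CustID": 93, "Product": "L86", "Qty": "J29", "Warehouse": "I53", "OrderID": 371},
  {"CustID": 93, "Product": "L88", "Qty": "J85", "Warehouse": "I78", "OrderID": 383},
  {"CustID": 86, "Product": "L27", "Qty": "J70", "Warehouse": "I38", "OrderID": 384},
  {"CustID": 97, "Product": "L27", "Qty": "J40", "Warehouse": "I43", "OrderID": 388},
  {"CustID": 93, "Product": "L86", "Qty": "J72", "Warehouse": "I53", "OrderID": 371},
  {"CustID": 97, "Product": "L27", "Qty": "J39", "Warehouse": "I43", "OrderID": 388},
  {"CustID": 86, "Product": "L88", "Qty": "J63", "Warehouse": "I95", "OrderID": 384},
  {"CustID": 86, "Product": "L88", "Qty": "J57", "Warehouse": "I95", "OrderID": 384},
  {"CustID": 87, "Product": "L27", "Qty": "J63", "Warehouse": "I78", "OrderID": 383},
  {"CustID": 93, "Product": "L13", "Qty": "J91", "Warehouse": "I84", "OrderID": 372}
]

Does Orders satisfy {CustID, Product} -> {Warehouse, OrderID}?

(CustID=87, Product=L86): 1 row → {Warehouse,OrderID} = (I53, 378) ✓
(CustID=93, Product=L86): 2 rows → {Warehouse,OrderID} = (I53, 371), (I53, 371) ✓
(CustID=93, Product=L88): 1 row → {Warehouse,OrderID} = (I78, 383) ✓
(CustID=86, Product=L27): 1 row → {Warehouse,OrderID} = (I38, 384) ✓
(CustID=97, Product=L27): 2 rows → {Warehouse,OrderID} = (I43, 388), (I43, 388) ✓
(CustID=86, Product=L88): 2 rows → {Warehouse,OrderID} = (I95, 384), (I95, 384) ✓
(CustID=87, Product=L27): 1 row → {Warehouse,OrderID} = (I78, 383) ✓
(CustID=93, Product=L13): 1 row → {Warehouse,OrderID} = (I84, 372) ✓
Every {CustID, Product} value is associated with a single {Warehouse, OrderID} value, so {CustID, Product} -> {Warehouse, OrderID} holds.

Yes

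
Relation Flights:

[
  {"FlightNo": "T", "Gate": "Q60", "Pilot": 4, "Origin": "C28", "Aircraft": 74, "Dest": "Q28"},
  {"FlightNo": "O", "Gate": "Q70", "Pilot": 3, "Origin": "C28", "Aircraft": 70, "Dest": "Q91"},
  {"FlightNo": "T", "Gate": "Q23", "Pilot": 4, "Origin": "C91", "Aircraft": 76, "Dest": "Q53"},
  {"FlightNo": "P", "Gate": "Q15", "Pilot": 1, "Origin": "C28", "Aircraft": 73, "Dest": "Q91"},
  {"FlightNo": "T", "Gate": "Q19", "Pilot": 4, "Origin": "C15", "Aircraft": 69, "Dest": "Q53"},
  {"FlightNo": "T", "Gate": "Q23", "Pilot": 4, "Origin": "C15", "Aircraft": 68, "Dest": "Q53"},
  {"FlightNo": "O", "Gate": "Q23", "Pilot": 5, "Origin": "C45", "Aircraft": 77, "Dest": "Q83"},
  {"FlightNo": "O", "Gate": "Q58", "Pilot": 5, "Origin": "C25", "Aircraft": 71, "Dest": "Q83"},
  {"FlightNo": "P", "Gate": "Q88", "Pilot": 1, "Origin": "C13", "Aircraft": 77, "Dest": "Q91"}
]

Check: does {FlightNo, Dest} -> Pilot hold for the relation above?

Yes

(FlightNo=T, Dest=Q28): 1 row → Pilot = 4 ✓
(FlightNo=O, Dest=Q91): 1 row → Pilot = 3 ✓
(FlightNo=T, Dest=Q53): 3 rows → Pilot = 4, 4, 4 ✓
(FlightNo=P, Dest=Q91): 2 rows → Pilot = 1, 1 ✓
(FlightNo=O, Dest=Q83): 2 rows → Pilot = 5, 5 ✓
Every {FlightNo, Dest} value is associated with a single Pilot value, so {FlightNo, Dest} -> Pilot holds.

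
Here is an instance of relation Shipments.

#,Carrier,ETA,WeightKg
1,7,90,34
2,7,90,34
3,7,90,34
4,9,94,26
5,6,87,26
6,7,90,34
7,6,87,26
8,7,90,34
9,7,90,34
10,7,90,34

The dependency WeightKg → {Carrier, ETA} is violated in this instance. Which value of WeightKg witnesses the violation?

26

WeightKg=34: rows 1, 2, 3, 6, 8, 9, 10 → {Carrier,ETA} = (7, 90), (7, 90), (7, 90), (7, 90), (7, 90), (7, 90), (7, 90) ✓
WeightKg=26: rows 4, 5, 7 → {Carrier,ETA} takes values {(9, 94), (6, 87)} — violation
The only WeightKg value with inconsistent RHS is WeightKg=26.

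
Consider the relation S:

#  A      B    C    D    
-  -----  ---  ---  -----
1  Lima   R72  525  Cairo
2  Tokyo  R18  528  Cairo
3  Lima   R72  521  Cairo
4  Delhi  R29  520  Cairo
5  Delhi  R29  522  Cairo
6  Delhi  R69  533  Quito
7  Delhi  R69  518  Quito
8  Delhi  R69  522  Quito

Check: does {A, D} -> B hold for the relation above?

Yes

(A=Lima, D=Cairo): rows 1, 3 → B = R72, R72 ✓
(A=Tokyo, D=Cairo): row 2 → B = R18 ✓
(A=Delhi, D=Cairo): rows 4, 5 → B = R29, R29 ✓
(A=Delhi, D=Quito): rows 6, 7, 8 → B = R69, R69, R69 ✓
Every {A, D} value is associated with a single B value, so {A, D} -> B holds.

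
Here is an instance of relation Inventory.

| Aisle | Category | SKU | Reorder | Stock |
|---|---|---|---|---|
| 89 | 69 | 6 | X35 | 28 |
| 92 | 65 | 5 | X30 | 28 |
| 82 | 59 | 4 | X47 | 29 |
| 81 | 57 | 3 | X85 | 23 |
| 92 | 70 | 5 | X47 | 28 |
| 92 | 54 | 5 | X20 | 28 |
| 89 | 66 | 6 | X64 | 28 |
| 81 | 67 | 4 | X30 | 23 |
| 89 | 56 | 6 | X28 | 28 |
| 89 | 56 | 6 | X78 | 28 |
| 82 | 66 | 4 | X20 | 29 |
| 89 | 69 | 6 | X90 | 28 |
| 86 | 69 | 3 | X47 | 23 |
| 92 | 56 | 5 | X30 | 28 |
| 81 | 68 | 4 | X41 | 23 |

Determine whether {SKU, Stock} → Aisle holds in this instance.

(SKU=6, Stock=28): 5 rows → Aisle = 89, 89, 89, 89, 89 ✓
(SKU=5, Stock=28): 4 rows → Aisle = 92, 92, 92, 92 ✓
(SKU=4, Stock=29): 2 rows → Aisle = 82, 82 ✓
(SKU=3, Stock=23): 2 rows → Aisle takes values {81, 86} — violation
(SKU=4, Stock=23): 2 rows → Aisle = 81, 81 ✓
Two rows agree on {SKU, Stock} but differ on Aisle, so {SKU, Stock} → Aisle does not hold.

No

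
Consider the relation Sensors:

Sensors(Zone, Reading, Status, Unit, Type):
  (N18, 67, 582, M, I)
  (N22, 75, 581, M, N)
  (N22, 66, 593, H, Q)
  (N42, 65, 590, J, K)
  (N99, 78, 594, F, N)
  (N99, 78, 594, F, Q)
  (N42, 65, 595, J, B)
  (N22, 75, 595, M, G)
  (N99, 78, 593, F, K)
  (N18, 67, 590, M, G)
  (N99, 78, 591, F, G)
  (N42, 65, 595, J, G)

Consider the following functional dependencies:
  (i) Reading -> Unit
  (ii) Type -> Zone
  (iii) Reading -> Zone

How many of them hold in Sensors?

2

(i) Reading -> Unit: every LHS value maps to a single RHS value — holds.
(ii) Type -> Zone: Type=N: 2 rows → Zone takes values {N22, N99} — violation; Type=Q: 2 rows → Zone takes values {N22, N99} — violation; Type=K: 2 rows → Zone takes values {N42, N99} — violation; Type=G: 4 rows → Zone takes values {N22, N18, N99, N42} — violation — fails.
(iii) Reading -> Zone: every LHS value maps to a single RHS value — holds.
2 of the 3 dependencies hold.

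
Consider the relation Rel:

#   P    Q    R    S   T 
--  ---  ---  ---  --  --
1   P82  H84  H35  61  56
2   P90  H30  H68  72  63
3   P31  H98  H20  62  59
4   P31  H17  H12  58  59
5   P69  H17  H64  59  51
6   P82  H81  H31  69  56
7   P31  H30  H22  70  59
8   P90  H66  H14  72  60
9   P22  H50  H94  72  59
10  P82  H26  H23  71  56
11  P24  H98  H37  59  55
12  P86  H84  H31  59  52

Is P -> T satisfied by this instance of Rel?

P=P82: rows 1, 6, 10 → T = 56, 56, 56 ✓
P=P90: rows 2, 8 → T takes values {63, 60} — violation
P=P31: rows 3, 4, 7 → T = 59, 59, 59 ✓
P=P69: row 5 → T = 51 ✓
P=P22: row 9 → T = 59 ✓
P=P24: row 11 → T = 55 ✓
P=P86: row 12 → T = 52 ✓
Two rows agree on P but differ on T, so P -> T does not hold.

No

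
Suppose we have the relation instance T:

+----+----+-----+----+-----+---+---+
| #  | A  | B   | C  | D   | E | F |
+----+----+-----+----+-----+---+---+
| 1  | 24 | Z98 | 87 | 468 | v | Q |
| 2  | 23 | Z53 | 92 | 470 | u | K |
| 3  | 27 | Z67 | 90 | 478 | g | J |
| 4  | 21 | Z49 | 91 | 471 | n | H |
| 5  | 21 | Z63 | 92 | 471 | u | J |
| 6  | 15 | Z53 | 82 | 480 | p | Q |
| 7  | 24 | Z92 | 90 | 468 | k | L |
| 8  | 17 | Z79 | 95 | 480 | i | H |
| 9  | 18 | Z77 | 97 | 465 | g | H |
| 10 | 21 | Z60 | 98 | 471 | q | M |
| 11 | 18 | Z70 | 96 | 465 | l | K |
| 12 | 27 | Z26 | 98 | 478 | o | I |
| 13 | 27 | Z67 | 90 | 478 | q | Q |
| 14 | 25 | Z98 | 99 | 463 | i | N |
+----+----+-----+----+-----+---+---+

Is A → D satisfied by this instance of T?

Yes

A=24: rows 1, 7 → D = 468, 468 ✓
A=23: row 2 → D = 470 ✓
A=27: rows 3, 12, 13 → D = 478, 478, 478 ✓
A=21: rows 4, 5, 10 → D = 471, 471, 471 ✓
A=15: row 6 → D = 480 ✓
A=17: row 8 → D = 480 ✓
A=18: rows 9, 11 → D = 465, 465 ✓
A=25: row 14 → D = 463 ✓
Every A value is associated with a single D value, so A → D holds.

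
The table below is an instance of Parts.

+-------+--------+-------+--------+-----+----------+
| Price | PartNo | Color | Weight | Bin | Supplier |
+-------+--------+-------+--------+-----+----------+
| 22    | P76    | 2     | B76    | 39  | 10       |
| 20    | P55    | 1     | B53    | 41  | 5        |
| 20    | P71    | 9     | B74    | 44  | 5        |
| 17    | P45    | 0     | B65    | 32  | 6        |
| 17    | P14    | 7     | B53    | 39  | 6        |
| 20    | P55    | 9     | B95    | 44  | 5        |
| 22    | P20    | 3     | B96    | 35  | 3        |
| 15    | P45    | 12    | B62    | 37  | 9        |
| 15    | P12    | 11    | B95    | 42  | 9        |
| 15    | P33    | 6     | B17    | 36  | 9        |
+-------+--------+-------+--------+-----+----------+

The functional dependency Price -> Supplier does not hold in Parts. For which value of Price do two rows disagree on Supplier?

Price=22: 2 rows → Supplier takes values {10, 3} — violation
Price=20: 3 rows → Supplier = 5, 5, 5 ✓
Price=17: 2 rows → Supplier = 6, 6 ✓
Price=15: 3 rows → Supplier = 9, 9, 9 ✓
The only Price value with inconsistent Supplier is Price=22.

22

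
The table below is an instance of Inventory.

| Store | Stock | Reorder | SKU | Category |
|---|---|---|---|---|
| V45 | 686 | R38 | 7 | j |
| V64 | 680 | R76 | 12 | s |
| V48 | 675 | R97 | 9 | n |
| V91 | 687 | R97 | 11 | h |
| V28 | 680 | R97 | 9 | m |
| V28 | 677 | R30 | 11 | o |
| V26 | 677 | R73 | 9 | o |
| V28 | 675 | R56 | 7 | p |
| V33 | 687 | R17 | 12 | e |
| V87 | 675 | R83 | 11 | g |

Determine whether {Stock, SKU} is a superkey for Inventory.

Yes

All 10 rows have distinct {Stock, SKU} values, so {Stock, SKU} → (all attributes) holds and {Stock, SKU} is a superkey.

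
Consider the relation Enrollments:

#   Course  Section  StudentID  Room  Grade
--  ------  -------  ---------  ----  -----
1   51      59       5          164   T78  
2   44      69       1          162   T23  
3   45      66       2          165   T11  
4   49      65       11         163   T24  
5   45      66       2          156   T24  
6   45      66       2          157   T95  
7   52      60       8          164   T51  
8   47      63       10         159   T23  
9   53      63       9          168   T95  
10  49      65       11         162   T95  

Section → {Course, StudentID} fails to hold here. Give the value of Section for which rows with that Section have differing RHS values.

63

Section=59: row 1 → {Course,StudentID} = (51, 5) ✓
Section=69: row 2 → {Course,StudentID} = (44, 1) ✓
Section=66: rows 3, 5, 6 → {Course,StudentID} = (45, 2), (45, 2), (45, 2) ✓
Section=65: rows 4, 10 → {Course,StudentID} = (49, 11), (49, 11) ✓
Section=60: row 7 → {Course,StudentID} = (52, 8) ✓
Section=63: rows 8, 9 → {Course,StudentID} takes values {(47, 10), (53, 9)} — violation
The only Section value with inconsistent RHS is Section=63.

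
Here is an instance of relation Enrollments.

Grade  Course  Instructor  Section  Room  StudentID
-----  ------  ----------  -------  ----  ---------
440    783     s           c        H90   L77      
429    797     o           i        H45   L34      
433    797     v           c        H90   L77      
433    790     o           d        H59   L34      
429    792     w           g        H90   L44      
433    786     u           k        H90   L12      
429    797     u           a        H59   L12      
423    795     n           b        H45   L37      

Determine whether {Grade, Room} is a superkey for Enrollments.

No

Two distinct rows share (Grade=433, Room=H90), so {Grade, Room} does not determine every attribute — not a superkey.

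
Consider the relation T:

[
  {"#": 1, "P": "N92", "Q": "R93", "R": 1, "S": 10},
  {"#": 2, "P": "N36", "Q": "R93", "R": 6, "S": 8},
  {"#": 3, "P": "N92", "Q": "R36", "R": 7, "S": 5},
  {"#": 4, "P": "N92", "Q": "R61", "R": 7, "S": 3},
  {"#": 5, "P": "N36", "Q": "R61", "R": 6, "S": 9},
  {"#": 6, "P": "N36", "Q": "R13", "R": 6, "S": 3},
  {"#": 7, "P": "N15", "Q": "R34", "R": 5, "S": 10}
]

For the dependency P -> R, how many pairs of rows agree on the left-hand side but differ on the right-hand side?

P=N92: violating pairs (1,3), (1,4) — 2 pairs.
P=N36: all 3 rows agree on R — 0 pairs.

2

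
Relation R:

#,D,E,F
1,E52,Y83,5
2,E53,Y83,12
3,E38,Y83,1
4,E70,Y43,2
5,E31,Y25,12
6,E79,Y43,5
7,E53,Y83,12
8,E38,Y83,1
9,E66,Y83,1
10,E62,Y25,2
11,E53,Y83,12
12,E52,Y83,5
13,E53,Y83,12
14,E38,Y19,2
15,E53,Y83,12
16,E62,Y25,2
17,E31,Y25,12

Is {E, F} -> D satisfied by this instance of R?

(E=Y83, F=5): rows 1, 12 → D = E52, E52 ✓
(E=Y83, F=12): rows 2, 7, 11, 13, 15 → D = E53, E53, E53, E53, E53 ✓
(E=Y83, F=1): rows 3, 8, 9 → D takes values {E38, E66} — violation
(E=Y43, F=2): row 4 → D = E70 ✓
(E=Y25, F=12): rows 5, 17 → D = E31, E31 ✓
(E=Y43, F=5): row 6 → D = E79 ✓
(E=Y25, F=2): rows 10, 16 → D = E62, E62 ✓
(E=Y19, F=2): row 14 → D = E38 ✓
Two rows agree on {E, F} but differ on D, so {E, F} -> D does not hold.

No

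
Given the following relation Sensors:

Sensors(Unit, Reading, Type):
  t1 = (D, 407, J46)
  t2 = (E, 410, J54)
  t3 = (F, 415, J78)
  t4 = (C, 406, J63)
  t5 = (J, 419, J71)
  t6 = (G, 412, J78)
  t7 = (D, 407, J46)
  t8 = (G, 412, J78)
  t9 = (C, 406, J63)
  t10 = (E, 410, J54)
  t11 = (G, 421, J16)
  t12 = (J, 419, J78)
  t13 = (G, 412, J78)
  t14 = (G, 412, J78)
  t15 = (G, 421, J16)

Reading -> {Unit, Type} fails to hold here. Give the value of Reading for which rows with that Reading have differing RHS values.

Reading=407: rows 1, 7 → {Unit,Type} = (D, J46), (D, J46) ✓
Reading=410: rows 2, 10 → {Unit,Type} = (E, J54), (E, J54) ✓
Reading=415: row 3 → {Unit,Type} = (F, J78) ✓
Reading=406: rows 4, 9 → {Unit,Type} = (C, J63), (C, J63) ✓
Reading=419: rows 5, 12 → {Unit,Type} takes values {(J, J71), (J, J78)} — violation
Reading=412: rows 6, 8, 13, 14 → {Unit,Type} = (G, J78), (G, J78), (G, J78), (G, J78) ✓
Reading=421: rows 11, 15 → {Unit,Type} = (G, J16), (G, J16) ✓
The only Reading value with inconsistent RHS is Reading=419.

419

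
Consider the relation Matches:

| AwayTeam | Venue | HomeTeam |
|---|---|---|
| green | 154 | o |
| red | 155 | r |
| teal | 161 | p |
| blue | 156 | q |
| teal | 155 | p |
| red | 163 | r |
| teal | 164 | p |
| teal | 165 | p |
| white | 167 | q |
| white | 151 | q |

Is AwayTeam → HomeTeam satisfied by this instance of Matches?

AwayTeam=green: 1 row → HomeTeam = o ✓
AwayTeam=red: 2 rows → HomeTeam = r, r ✓
AwayTeam=teal: 4 rows → HomeTeam = p, p, p, p ✓
AwayTeam=blue: 1 row → HomeTeam = q ✓
AwayTeam=white: 2 rows → HomeTeam = q, q ✓
Every AwayTeam value is associated with a single HomeTeam value, so AwayTeam → HomeTeam holds.

Yes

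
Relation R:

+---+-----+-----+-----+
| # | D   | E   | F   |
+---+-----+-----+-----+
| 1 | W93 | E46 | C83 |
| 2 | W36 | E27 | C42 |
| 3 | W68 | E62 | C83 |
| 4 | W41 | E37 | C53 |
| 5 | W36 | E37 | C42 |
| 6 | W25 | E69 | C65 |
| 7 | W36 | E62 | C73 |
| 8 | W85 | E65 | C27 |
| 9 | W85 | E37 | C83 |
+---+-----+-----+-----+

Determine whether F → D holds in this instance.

No

F=C83: rows 1, 3, 9 → D takes values {W93, W68, W85} — violation
F=C42: rows 2, 5 → D = W36, W36 ✓
F=C53: row 4 → D = W41 ✓
F=C65: row 6 → D = W25 ✓
F=C73: row 7 → D = W36 ✓
F=C27: row 8 → D = W85 ✓
Two rows agree on F but differ on D, so F → D does not hold.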